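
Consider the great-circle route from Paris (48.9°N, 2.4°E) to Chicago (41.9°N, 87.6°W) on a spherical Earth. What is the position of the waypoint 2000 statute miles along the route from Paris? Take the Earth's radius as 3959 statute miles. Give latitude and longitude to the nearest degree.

≈ 55°N, 45°W

From cos δ = sin φ₁ sin φ₂ + cos φ₁ cos φ₂ cos Δλ, the central angle is δ ≈ 1.043 rad (59.8°). The total great-circle distance is δ·R ≈ 1.043 × 3959 ≈ 4131 mi, so the target fraction is f = 2000/4131 ≈ 0.484.
Interpolate at f ≈ 0.484 with slerp weights a = sin((1−f)δ)/sin δ ≈ 0.593, b = sin(fδ)/sin δ ≈ 0.560.
p = a·p₁ + b·p₂ ≈ (0.407, -0.400, 0.821); φ = arcsin(p_z) ≈ 55.19°, λ = atan2(p_y, p_x) ≈ -44.51°.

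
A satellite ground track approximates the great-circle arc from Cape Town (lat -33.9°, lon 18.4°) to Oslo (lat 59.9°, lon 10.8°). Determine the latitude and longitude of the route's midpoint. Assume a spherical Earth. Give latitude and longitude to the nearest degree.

≈ lat 13°, lon 16°

Write both endpoints as unit vectors p₁, p₂ with components (cos φ cos λ, cos φ sin λ, sin φ).
The central angle between the endpoints is δ = arccos(p₁·p₂) ≈ 1.641 rad (94.0°).
Interpolate at f = 1/2 with slerp weights a = sin((1−f)δ)/sin δ ≈ 0.733, b = sin(fδ)/sin δ ≈ 0.733.
p = a·p₁ + b·p₂ ≈ (0.939, 0.261, 0.225); φ = arcsin(p_z) ≈ 13.03°, λ = atan2(p_y, p_x) ≈ 15.54°.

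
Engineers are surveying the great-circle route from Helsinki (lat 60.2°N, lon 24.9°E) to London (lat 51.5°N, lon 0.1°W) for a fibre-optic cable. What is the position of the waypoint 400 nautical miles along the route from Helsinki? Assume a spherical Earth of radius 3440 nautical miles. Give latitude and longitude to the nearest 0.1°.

From cos δ = sin φ₁ sin φ₂ + cos φ₁ cos φ₂ cos Δλ, the central angle is δ ≈ 0.286 rad (16.4°). The total great-circle distance is δ·R ≈ 0.286 × 3440 ≈ 982 nmi, so the target fraction is f = 400/982 ≈ 0.407.
Interpolate at f ≈ 0.407 with slerp weights a = sin((1−f)δ)/sin δ ≈ 0.598, b = sin(fδ)/sin δ ≈ 0.412.
p = a·p₁ + b·p₂ ≈ (0.526, 0.125, 0.841); φ = arcsin(p_z) ≈ 57.28°, λ = atan2(p_y, p_x) ≈ 13.34°.

≈ lat 57.3°N, lon 13.3°E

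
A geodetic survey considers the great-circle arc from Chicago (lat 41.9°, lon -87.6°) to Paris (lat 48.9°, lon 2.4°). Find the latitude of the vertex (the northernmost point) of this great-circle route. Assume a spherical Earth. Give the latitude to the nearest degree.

The great circle lies in the plane with unit normal n̂ = (p₁ × p₂)/|p₁ × p₂|.
Here n̂_z ≈ +0.566; the vertex latitude is φ_max = arccos|n̂_z| ≈ 55.5°.
Check via Clairaut: cos φ_max = |cos φ₁| · sin C = cos(41.9°)·sin(49.5°) ≈ 0.566, again giving ≈ 55.5°.

≈ 56°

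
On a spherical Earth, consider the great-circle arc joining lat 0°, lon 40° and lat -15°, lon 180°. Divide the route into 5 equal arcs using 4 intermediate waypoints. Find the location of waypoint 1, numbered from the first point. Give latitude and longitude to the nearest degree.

≈ lat -10°, lon 66°

Convert each endpoint to a unit vector on the sphere (x = cos φ cos λ, y = cos φ sin λ, z = sin φ).
The central angle between the endpoints is δ = arccos(p₁·p₂) ≈ 2.404 rad (137.7°).
Interpolate at f = 1/5 with slerp weights a = sin((1−f)δ)/sin δ ≈ 1.395, b = sin(fδ)/sin δ ≈ 0.687.
p = a·p₁ + b·p₂ ≈ (0.405, 0.897, -0.178); φ = arcsin(p_z) ≈ -10.25°, λ = atan2(p_y, p_x) ≈ 65.71°.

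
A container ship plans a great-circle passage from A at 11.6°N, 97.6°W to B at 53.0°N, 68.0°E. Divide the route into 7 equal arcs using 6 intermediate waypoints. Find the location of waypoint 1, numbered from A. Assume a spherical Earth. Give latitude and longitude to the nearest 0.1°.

≈ 27.7°N, 94.6°W

Convert each endpoint to a unit vector on the sphere (x = cos φ cos λ, y = cos φ sin λ, z = sin φ).
The central angle between the endpoints is δ = arccos(p₁·p₂) ≈ 1.994 rad (114.2°).
Interpolate at f = 1/7 with slerp weights a = sin((1−f)δ)/sin δ ≈ 1.086, b = sin(fδ)/sin δ ≈ 0.308.
p = a·p₁ + b·p₂ ≈ (-0.071, -0.883, 0.464); φ = arcsin(p_z) ≈ 27.68°, λ = atan2(p_y, p_x) ≈ -94.62°.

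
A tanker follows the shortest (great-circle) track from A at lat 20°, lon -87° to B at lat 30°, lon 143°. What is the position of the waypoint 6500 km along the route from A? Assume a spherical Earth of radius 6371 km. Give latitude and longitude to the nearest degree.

≈ lat 48°, lon -152°

Convert each endpoint to a unit vector on the sphere (x = cos φ cos λ, y = cos φ sin λ, z = sin φ).
The central angle between the endpoints is δ = arccos(p₁·p₂) ≈ 1.931 rad (110.6°). The total great-circle distance is δ·R ≈ 1.931 × 6371 ≈ 12300 km, so the target fraction is f = 6500/12300 ≈ 0.528.
Interpolate at f ≈ 0.528 with slerp weights a = sin((1−f)δ)/sin δ ≈ 0.844, b = sin(fδ)/sin δ ≈ 0.911.
p = a·p₁ + b·p₂ ≈ (-0.588, -0.317, 0.744); φ = arcsin(p_z) ≈ 48.06°, λ = atan2(p_y, p_x) ≈ -151.67°.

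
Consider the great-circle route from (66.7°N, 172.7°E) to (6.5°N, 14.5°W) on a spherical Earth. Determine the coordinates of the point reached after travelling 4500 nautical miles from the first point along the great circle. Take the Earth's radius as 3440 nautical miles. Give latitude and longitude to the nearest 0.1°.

≈ (38.1°N, 16.5°W)

Write both endpoints as unit vectors p₁, p₂ with components (cos φ cos λ, cos φ sin λ, sin φ).
The central angle between the endpoints is δ = arccos(p₁·p₂) ≈ 1.861 rad (106.6°). The total great-circle distance is δ·R ≈ 1.861 × 3440 ≈ 6401 nmi, so the target fraction is f = 4500/6401 ≈ 0.703.
Interpolate at f ≈ 0.703 with slerp weights a = sin((1−f)δ)/sin δ ≈ 0.548, b = sin(fδ)/sin δ ≈ 1.008.
p = a·p₁ + b·p₂ ≈ (0.754, -0.223, 0.617); φ = arcsin(p_z) ≈ 38.11°, λ = atan2(p_y, p_x) ≈ -16.48°.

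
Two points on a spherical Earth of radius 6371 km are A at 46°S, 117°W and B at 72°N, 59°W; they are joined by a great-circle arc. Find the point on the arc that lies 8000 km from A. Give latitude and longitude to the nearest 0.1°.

≈ 23.8°N, 97.6°W

The haversine formula gives a central angle δ ≈ 2.178 rad (124.8°) between the endpoints. The total great-circle distance is δ·R ≈ 2.178 × 6371 ≈ 13875 km, so the target fraction is f = 8000/13875 ≈ 0.577.
Interpolate at f ≈ 0.577 with slerp weights a = sin((1−f)δ)/sin δ ≈ 0.970, b = sin(fδ)/sin δ ≈ 1.158.
p = a·p₁ + b·p₂ ≈ (-0.122, -0.907, 0.403); φ = arcsin(p_z) ≈ 23.77°, λ = atan2(p_y, p_x) ≈ -97.64°.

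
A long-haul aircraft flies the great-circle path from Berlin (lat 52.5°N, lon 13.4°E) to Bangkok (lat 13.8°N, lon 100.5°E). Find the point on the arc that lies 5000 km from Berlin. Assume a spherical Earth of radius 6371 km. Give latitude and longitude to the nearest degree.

Write both endpoints as unit vectors p₁, p₂ with components (cos φ cos λ, cos φ sin λ, sin φ).
The central angle between the endpoints is δ = arccos(p₁·p₂) ≈ 1.350 rad (77.3°). The total great-circle distance is δ·R ≈ 1.350 × 6371 ≈ 8600 km, so the target fraction is f = 5000/8600 ≈ 0.581.
Interpolate at f ≈ 0.581 with slerp weights a = sin((1−f)δ)/sin δ ≈ 0.549, b = sin(fδ)/sin δ ≈ 0.724.
p = a·p₁ + b·p₂ ≈ (0.197, 0.769, 0.608); φ = arcsin(p_z) ≈ 37.46°, λ = atan2(p_y, p_x) ≈ 75.65°.

≈ lat 37°N, lon 76°E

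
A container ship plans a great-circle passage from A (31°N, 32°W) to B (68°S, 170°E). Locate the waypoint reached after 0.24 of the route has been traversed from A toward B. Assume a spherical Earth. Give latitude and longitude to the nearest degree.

≈ (2°S, 39°W)

The haversine formula gives a central angle δ ≈ 2.458 rad (140.8°) between the endpoints.
Interpolate at f = 0.24 with slerp weights a = sin((1−f)δ)/sin δ ≈ 1.514, b = sin(fδ)/sin δ ≈ 0.881.
p = a·p₁ + b·p₂ ≈ (0.775, -0.630, -0.037); φ = arcsin(p_z) ≈ -2.12°, λ = atan2(p_y, p_x) ≈ -39.10°.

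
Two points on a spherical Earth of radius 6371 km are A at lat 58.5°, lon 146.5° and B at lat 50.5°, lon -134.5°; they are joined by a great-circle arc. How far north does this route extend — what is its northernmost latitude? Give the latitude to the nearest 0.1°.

≈ 61.9°

The great circle lies in the plane with unit normal n̂ = (p₁ × p₂)/|p₁ × p₂|.
Here n̂_z ≈ +0.471; the vertex latitude is φ_max = arccos|n̂_z| ≈ 61.9°.
Check via Clairaut: cos φ_max = |cos φ₁| · sin C = cos(58.5°)·sin(64.4°) ≈ 0.471, again giving ≈ 61.9°.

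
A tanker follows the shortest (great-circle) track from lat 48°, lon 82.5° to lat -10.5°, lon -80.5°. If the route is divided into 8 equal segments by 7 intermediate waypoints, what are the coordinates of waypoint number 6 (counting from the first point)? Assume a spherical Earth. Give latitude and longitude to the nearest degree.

Convert each endpoint to a unit vector on the sphere (x = cos φ cos λ, y = cos φ sin λ, z = sin φ).
The central angle between the endpoints is δ = arccos(p₁·p₂) ≈ 2.441 rad (139.9°).
Interpolate at f = 6/8 with slerp weights a = sin((1−f)δ)/sin δ ≈ 0.889, b = sin(fδ)/sin δ ≈ 1.499.
p = a·p₁ + b·p₂ ≈ (0.321, -0.864, 0.388); φ = arcsin(p_z) ≈ 22.80°, λ = atan2(p_y, p_x) ≈ -69.62°.

≈ lat 23°, lon -70°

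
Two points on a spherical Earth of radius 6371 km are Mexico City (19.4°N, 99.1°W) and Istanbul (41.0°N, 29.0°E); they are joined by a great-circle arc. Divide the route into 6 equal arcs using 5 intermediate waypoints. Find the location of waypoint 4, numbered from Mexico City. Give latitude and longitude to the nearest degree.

≈ 55°N, 19°W

Convert each endpoint to a unit vector on the sphere (x = cos φ cos λ, y = cos φ sin λ, z = sin φ).
The central angle between the endpoints is δ = arccos(p₁·p₂) ≈ 1.794 rad (102.8°).
Interpolate at f = 4/6 with slerp weights a = sin((1−f)δ)/sin δ ≈ 0.577, b = sin(fδ)/sin δ ≈ 0.954.
p = a·p₁ + b·p₂ ≈ (0.544, -0.189, 0.818); φ = arcsin(p_z) ≈ 54.86°, λ = atan2(p_y, p_x) ≈ -19.12°.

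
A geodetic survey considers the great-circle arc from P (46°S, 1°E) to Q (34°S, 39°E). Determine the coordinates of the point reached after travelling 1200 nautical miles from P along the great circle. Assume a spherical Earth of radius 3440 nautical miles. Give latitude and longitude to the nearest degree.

The haversine formula gives a central angle δ ≈ 0.543 rad (31.1°) between the endpoints. The total great-circle distance is δ·R ≈ 0.543 × 3440 ≈ 1869 nmi, so the target fraction is f = 1200/1869 ≈ 0.642.
Interpolate at f ≈ 0.642 with slerp weights a = sin((1−f)δ)/sin δ ≈ 0.374, b = sin(fδ)/sin δ ≈ 0.661.
p = a·p₁ + b·p₂ ≈ (0.686, 0.350, -0.639); φ = arcsin(p_z) ≈ -39.69°, λ = atan2(p_y, p_x) ≈ 27.01°.

≈ (40°S, 27°E)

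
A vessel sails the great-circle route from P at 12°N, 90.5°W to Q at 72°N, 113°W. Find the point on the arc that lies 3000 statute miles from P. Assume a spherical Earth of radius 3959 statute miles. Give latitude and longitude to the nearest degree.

Write both endpoints as unit vectors p₁, p₂ with components (cos φ cos λ, cos φ sin λ, sin φ).
The central angle between the endpoints is δ = arccos(p₁·p₂) ≈ 1.074 rad (61.5°). The total great-circle distance is δ·R ≈ 1.074 × 3959 ≈ 4250 mi, so the target fraction is f = 3000/4250 ≈ 0.706.
Interpolate at f ≈ 0.706 with slerp weights a = sin((1−f)δ)/sin δ ≈ 0.353, b = sin(fδ)/sin δ ≈ 0.782.
p = a·p₁ + b·p₂ ≈ (-0.097, -0.568, 0.817); φ = arcsin(p_z) ≈ 54.80°, λ = atan2(p_y, p_x) ≈ -99.73°.

≈ 55°N, 100°W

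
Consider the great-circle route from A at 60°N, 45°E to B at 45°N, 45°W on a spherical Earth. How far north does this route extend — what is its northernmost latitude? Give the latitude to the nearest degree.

≈ 63°N

The great circle lies in the plane with unit normal n̂ = (p₁ × p₂)/|p₁ × p₂|.
Here n̂_z ≈ -0.447; the vertex latitude is φ_max = arccos|n̂_z| ≈ 63.4°.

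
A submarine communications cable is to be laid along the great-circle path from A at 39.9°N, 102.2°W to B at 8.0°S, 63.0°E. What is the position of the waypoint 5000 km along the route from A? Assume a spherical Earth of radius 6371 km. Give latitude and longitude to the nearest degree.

Write both endpoints as unit vectors p₁, p₂ with components (cos φ cos λ, cos φ sin λ, sin φ).
The central angle between the endpoints is δ = arccos(p₁·p₂) ≈ 2.539 rad (145.5°). The total great-circle distance is δ·R ≈ 2.539 × 6371 ≈ 16175 km, so the target fraction is f = 5000/16175 ≈ 0.309.
Interpolate at f ≈ 0.309 with slerp weights a = sin((1−f)δ)/sin δ ≈ 1.734, b = sin(fδ)/sin δ ≈ 1.247.
p = a·p₁ + b·p₂ ≈ (0.279, -0.201, 0.939); φ = arcsin(p_z) ≈ 69.89°, λ = atan2(p_y, p_x) ≈ -35.70°.

≈ 70°N, 36°W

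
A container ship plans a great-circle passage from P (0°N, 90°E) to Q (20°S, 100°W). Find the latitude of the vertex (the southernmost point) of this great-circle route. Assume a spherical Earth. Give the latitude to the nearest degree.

≈ 64°S

The great circle lies in the plane with unit normal n̂ = (p₁ × p₂)/|p₁ × p₂|.
Here n̂_z ≈ +0.431; the vertex latitude is φ_max = arccos|n̂_z| ≈ 64.5°.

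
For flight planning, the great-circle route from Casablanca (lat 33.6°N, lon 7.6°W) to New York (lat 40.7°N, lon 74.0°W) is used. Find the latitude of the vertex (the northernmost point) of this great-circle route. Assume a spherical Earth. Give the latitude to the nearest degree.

≈ 43°N

The great circle lies in the plane with unit normal n̂ = (p₁ × p₂)/|p₁ × p₂|.
Here n̂_z ≈ -0.733; the vertex latitude is φ_max = arccos|n̂_z| ≈ 42.9°.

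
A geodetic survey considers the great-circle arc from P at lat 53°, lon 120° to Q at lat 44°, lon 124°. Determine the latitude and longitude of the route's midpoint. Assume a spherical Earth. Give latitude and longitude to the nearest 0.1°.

≈ lat 48.5°, lon 122.2°

Convert each endpoint to a unit vector on the sphere (x = cos φ cos λ, y = cos φ sin λ, z = sin φ).
The central angle between the endpoints is δ = arccos(p₁·p₂) ≈ 0.164 rad (9.4°).
Interpolate at f = 1/2 with slerp weights a = sin((1−f)δ)/sin δ ≈ 0.502, b = sin(fδ)/sin δ ≈ 0.502.
p = a·p₁ + b·p₂ ≈ (-0.353, 0.561, 0.749); φ = arcsin(p_z) ≈ 48.52°, λ = atan2(p_y, p_x) ≈ 122.18°.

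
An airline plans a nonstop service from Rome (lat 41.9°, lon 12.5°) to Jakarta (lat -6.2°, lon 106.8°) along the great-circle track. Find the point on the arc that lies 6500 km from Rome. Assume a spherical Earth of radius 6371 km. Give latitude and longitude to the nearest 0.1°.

Write both endpoints as unit vectors p₁, p₂ with components (cos φ cos λ, cos φ sin λ, sin φ).
The central angle between the endpoints is δ = arccos(p₁·p₂) ≈ 1.699 rad (97.3°). The total great-circle distance is δ·R ≈ 1.699 × 6371 ≈ 10823 km, so the target fraction is f = 6500/10823 ≈ 0.601.
Interpolate at f ≈ 0.601 with slerp weights a = sin((1−f)δ)/sin δ ≈ 0.633, b = sin(fδ)/sin δ ≈ 0.859.
p = a·p₁ + b·p₂ ≈ (0.213, 0.920, 0.330); φ = arcsin(p_z) ≈ 19.26°, λ = atan2(p_y, p_x) ≈ 76.96°.

≈ lat 19.3°, lon 77.0°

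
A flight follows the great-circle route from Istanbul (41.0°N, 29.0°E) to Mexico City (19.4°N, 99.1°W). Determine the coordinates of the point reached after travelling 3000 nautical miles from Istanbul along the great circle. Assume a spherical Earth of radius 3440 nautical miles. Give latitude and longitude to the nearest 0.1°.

Write both endpoints as unit vectors p₁, p₂ with components (cos φ cos λ, cos φ sin λ, sin φ).
The central angle between the endpoints is δ = arccos(p₁·p₂) ≈ 1.794 rad (102.8°). The total great-circle distance is δ·R ≈ 1.794 × 3440 ≈ 6171 nmi, so the target fraction is f = 3000/6171 ≈ 0.486.
Interpolate at f ≈ 0.486 with slerp weights a = sin((1−f)δ)/sin δ ≈ 0.817, b = sin(fδ)/sin δ ≈ 0.785.
p = a·p₁ + b·p₂ ≈ (0.422, -0.432, 0.797); φ = arcsin(p_z) ≈ 52.83°, λ = atan2(p_y, p_x) ≈ -45.68°.

≈ 52.8°N, 45.7°W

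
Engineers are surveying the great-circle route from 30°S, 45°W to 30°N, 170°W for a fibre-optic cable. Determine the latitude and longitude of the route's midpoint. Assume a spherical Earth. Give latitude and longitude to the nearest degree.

≈ 0°N, 108°W

The haversine formula gives a central angle δ ≈ 2.319 rad (132.9°) between the endpoints.
Interpolate at f = 1/2 with slerp weights a = sin((1−f)δ)/sin δ ≈ 1.250, b = sin(fδ)/sin δ ≈ 1.250.
p = a·p₁ + b·p₂ ≈ (-0.301, -0.954, 0.000); φ = arcsin(p_z) ≈ 0.00°, λ = atan2(p_y, p_x) ≈ -107.50°.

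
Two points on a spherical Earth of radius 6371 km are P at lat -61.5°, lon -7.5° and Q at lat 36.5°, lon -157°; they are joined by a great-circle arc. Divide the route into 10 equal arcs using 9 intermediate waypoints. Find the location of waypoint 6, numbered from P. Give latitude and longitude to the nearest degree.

The haversine formula gives a central angle δ ≈ 2.593 rad (148.6°) between the endpoints.
Interpolate at f = 6/10 with slerp weights a = sin((1−f)δ)/sin δ ≈ 1.651, b = sin(fδ)/sin δ ≈ 1.917.
p = a·p₁ + b·p₂ ≈ (-0.638, -0.705, -0.310); φ = arcsin(p_z) ≈ -18.08°, λ = atan2(p_y, p_x) ≈ -132.13°.

≈ lat -18°, lon -132°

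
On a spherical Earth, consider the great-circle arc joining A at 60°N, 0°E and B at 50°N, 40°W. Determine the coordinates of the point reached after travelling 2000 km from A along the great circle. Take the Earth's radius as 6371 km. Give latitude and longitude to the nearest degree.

≈ 54°N, 31°W

Write both endpoints as unit vectors p₁, p₂ with components (cos φ cos λ, cos φ sin λ, sin φ).
The central angle between the endpoints is δ = arccos(p₁·p₂) ≈ 0.428 rad (24.5°). The total great-circle distance is δ·R ≈ 0.428 × 6371 ≈ 2730 km, so the target fraction is f = 2000/2730 ≈ 0.733.
Interpolate at f ≈ 0.733 with slerp weights a = sin((1−f)δ)/sin δ ≈ 0.275, b = sin(fδ)/sin δ ≈ 0.743.
p = a·p₁ + b·p₂ ≈ (0.504, -0.307, 0.808); φ = arcsin(p_z) ≈ 53.86°, λ = atan2(p_y, p_x) ≈ -31.38°.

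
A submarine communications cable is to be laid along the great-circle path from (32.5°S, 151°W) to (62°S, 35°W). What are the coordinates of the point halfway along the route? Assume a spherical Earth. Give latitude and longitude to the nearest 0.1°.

≈ (61.7°S, 117.5°W)

Convert each endpoint to a unit vector on the sphere (x = cos φ cos λ, y = cos φ sin λ, z = sin φ).
The central angle between the endpoints is δ = arccos(p₁·p₂) ≈ 1.265 rad (72.5°).
Interpolate at f = 1/2 with slerp weights a = sin((1−f)δ)/sin δ ≈ 0.620, b = sin(fδ)/sin δ ≈ 0.620.
p = a·p₁ + b·p₂ ≈ (-0.219, -0.420, -0.881); φ = arcsin(p_z) ≈ -61.70°, λ = atan2(p_y, p_x) ≈ -117.50°.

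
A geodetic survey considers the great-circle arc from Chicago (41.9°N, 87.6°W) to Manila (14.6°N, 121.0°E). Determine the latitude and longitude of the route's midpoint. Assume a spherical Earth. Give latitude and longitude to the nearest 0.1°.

Convert each endpoint to a unit vector on the sphere (x = cos φ cos λ, y = cos φ sin λ, z = sin φ).
The central angle between the endpoints is δ = arccos(p₁·p₂) ≈ 2.053 rad (117.6°).
Interpolate at f = 1/2 with slerp weights a = sin((1−f)δ)/sin δ ≈ 0.966, b = sin(fδ)/sin δ ≈ 0.966.
p = a·p₁ + b·p₂ ≈ (-0.451, 0.083, 0.889); φ = arcsin(p_z) ≈ 62.69°, λ = atan2(p_y, p_x) ≈ 169.59°.

≈ 62.7°N, 169.6°E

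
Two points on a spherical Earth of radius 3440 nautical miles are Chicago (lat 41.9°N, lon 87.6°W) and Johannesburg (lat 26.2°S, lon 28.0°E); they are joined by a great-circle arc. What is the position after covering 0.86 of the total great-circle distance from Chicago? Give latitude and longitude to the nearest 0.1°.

≈ lat 15.6°S, lon 13.0°E

From cos δ = sin φ₁ sin φ₂ + cos φ₁ cos φ₂ cos Δλ, the central angle is δ ≈ 2.194 rad (125.7°).
Interpolate at f = 0.86 with slerp weights a = sin((1−f)δ)/sin δ ≈ 0.372, b = sin(fδ)/sin δ ≈ 1.170.
p = a·p₁ + b·p₂ ≈ (0.939, 0.216, -0.268); φ = arcsin(p_z) ≈ -15.55°, λ = atan2(p_y, p_x) ≈ 12.97°.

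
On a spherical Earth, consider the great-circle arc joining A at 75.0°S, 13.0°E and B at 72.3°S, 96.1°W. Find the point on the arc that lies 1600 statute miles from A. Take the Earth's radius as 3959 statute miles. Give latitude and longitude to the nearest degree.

From cos δ = sin φ₁ sin φ₂ + cos φ₁ cos φ₂ cos Δλ, the central angle is δ ≈ 0.464 rad (26.6°). The total great-circle distance is δ·R ≈ 0.464 × 3959 ≈ 1835 mi, so the target fraction is f = 1600/1835 ≈ 0.872.
Interpolate at f ≈ 0.872 with slerp weights a = sin((1−f)δ)/sin δ ≈ 0.133, b = sin(fδ)/sin δ ≈ 0.879.
p = a·p₁ + b·p₂ ≈ (0.005, -0.258, -0.966); φ = arcsin(p_z) ≈ -75.04°, λ = atan2(p_y, p_x) ≈ -88.87°.

≈ 75°S, 89°W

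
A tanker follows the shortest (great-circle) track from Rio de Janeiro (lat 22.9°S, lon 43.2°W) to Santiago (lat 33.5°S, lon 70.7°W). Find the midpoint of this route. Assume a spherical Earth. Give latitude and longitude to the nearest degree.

Write both endpoints as unit vectors p₁, p₂ with components (cos φ cos λ, cos φ sin λ, sin φ).
The central angle between the endpoints is δ = arccos(p₁·p₂) ≈ 0.460 rad (26.3°).
Interpolate at f = 1/2 with slerp weights a = sin((1−f)δ)/sin δ ≈ 0.514, b = sin(fδ)/sin δ ≈ 0.514.
p = a·p₁ + b·p₂ ≈ (0.486, -0.728, -0.483); φ = arcsin(p_z) ≈ -28.90°, λ = atan2(p_y, p_x) ≈ -56.25°.

≈ lat 29°S, lon 56°W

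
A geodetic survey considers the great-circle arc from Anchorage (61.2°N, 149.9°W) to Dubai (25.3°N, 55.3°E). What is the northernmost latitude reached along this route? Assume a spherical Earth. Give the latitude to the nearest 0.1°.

≈ 79.3°N

The great circle lies in the plane with unit normal n̂ = (p₁ × p₂)/|p₁ × p₂|.
Here n̂_z ≈ -0.185; the vertex latitude is φ_max = arccos|n̂_z| ≈ 79.3°.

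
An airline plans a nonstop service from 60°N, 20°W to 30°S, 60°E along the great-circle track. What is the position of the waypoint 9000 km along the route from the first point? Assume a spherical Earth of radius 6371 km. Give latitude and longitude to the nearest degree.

≈ 4°S, 45°E

The haversine formula gives a central angle δ ≈ 1.937 rad (111.0°) between the endpoints. The total great-circle distance is δ·R ≈ 1.937 × 6371 ≈ 12339 km, so the target fraction is f = 9000/12339 ≈ 0.729.
Interpolate at f ≈ 0.729 with slerp weights a = sin((1−f)δ)/sin δ ≈ 0.536, b = sin(fδ)/sin δ ≈ 1.058.
p = a·p₁ + b·p₂ ≈ (0.710, 0.702, -0.065); φ = arcsin(p_z) ≈ -3.71°, λ = atan2(p_y, p_x) ≈ 44.67°.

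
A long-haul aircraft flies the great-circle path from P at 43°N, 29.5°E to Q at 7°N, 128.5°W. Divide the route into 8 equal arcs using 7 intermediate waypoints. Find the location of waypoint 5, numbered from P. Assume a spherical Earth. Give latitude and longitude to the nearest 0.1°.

≈ 50.3°N, 105.5°W

Convert each endpoint to a unit vector on the sphere (x = cos φ cos λ, y = cos φ sin λ, z = sin φ).
The central angle between the endpoints is δ = arccos(p₁·p₂) ≈ 2.202 rad (126.2°).
Interpolate at f = 5/8 with slerp weights a = sin((1−f)δ)/sin δ ≈ 0.910, b = sin(fδ)/sin δ ≈ 1.215.
p = a·p₁ + b·p₂ ≈ (-0.171, -0.616, 0.769); φ = arcsin(p_z) ≈ 50.25°, λ = atan2(p_y, p_x) ≈ -105.54°.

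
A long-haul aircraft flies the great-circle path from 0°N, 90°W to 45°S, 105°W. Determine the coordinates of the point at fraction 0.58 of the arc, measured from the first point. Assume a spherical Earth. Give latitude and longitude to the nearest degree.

Write both endpoints as unit vectors p₁, p₂ with components (cos φ cos λ, cos φ sin λ, sin φ).
The central angle between the endpoints is δ = arccos(p₁·p₂) ≈ 0.819 rad (46.9°).
Interpolate at f = 0.58 with slerp weights a = sin((1−f)δ)/sin δ ≈ 0.462, b = sin(fδ)/sin δ ≈ 0.626.
p = a·p₁ + b·p₂ ≈ (-0.115, -0.889, -0.443); φ = arcsin(p_z) ≈ -26.28°, λ = atan2(p_y, p_x) ≈ -97.34°.

≈ 26°S, 97°W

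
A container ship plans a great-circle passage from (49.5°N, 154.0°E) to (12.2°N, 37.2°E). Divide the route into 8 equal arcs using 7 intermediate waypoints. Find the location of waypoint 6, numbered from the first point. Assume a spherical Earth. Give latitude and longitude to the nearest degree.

Convert each endpoint to a unit vector on the sphere (x = cos φ cos λ, y = cos φ sin λ, z = sin φ).
The central angle between the endpoints is δ = arccos(p₁·p₂) ≈ 1.697 rad (97.2°).
Interpolate at f = 6/8 with slerp weights a = sin((1−f)δ)/sin δ ≈ 0.415, b = sin(fδ)/sin δ ≈ 0.963.
p = a·p₁ + b·p₂ ≈ (0.508, 0.687, 0.519); φ = arcsin(p_z) ≈ 31.27°, λ = atan2(p_y, p_x) ≈ 53.54°.

≈ (31°N, 54°E)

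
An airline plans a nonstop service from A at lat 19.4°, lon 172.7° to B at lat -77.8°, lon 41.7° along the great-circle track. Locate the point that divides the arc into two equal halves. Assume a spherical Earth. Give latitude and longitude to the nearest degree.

≈ lat -38°, lon 161°

Write both endpoints as unit vectors p₁, p₂ with components (cos φ cos λ, cos φ sin λ, sin φ).
The central angle between the endpoints is δ = arccos(p₁·p₂) ≈ 2.044 rad (117.1°).
Interpolate at f = 1/2 with slerp weights a = sin((1−f)δ)/sin δ ≈ 0.958, b = sin(fδ)/sin δ ≈ 0.958.
p = a·p₁ + b·p₂ ≈ (-0.745, 0.250, -0.618); φ = arcsin(p_z) ≈ -38.19°, λ = atan2(p_y, p_x) ≈ 161.49°.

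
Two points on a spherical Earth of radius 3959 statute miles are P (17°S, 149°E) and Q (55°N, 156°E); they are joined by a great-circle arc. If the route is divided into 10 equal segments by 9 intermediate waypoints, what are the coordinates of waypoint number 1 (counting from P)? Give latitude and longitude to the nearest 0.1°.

≈ (9.8°S, 149.5°E)

Write both endpoints as unit vectors p₁, p₂ with components (cos φ cos λ, cos φ sin λ, sin φ).
The central angle between the endpoints is δ = arccos(p₁·p₂) ≈ 1.261 rad (72.2°).
Interpolate at f = 1/10 with slerp weights a = sin((1−f)δ)/sin δ ≈ 0.952, b = sin(fδ)/sin δ ≈ 0.132.
p = a·p₁ + b·p₂ ≈ (-0.849, 0.500, -0.170); φ = arcsin(p_z) ≈ -9.79°, λ = atan2(p_y, p_x) ≈ 149.54°.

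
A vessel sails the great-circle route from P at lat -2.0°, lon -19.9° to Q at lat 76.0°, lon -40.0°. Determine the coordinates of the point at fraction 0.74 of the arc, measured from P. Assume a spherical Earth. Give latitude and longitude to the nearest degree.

≈ lat 56°, lon -27°

Convert each endpoint to a unit vector on the sphere (x = cos φ cos λ, y = cos φ sin λ, z = sin φ).
The central angle between the endpoints is δ = arccos(p₁·p₂) ≈ 1.376 rad (78.9°).
Interpolate at f = 0.74 with slerp weights a = sin((1−f)δ)/sin δ ≈ 0.357, b = sin(fδ)/sin δ ≈ 0.868.
p = a·p₁ + b·p₂ ≈ (0.496, -0.256, 0.829); φ = arcsin(p_z) ≈ 56.04°, λ = atan2(p_y, p_x) ≈ -27.32°.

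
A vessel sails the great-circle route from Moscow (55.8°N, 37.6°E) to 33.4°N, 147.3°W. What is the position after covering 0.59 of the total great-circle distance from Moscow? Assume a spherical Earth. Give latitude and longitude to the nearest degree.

≈ 70°N, 152°W

Convert each endpoint to a unit vector on the sphere (x = cos φ cos λ, y = cos φ sin λ, z = sin φ).
The central angle between the endpoints is δ = arccos(p₁·p₂) ≈ 1.583 rad (90.7°).
Interpolate at f = 0.59 with slerp weights a = sin((1−f)δ)/sin δ ≈ 0.604, b = sin(fδ)/sin δ ≈ 0.804.
p = a·p₁ + b·p₂ ≈ (-0.296, -0.155, 0.943); φ = arcsin(p_z) ≈ 70.49°, λ = atan2(p_y, p_x) ≈ -152.28°.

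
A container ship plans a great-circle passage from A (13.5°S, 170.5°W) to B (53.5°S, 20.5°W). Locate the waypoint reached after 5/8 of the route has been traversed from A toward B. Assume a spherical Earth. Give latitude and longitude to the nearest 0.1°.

From cos δ = sin φ₁ sin φ₂ + cos φ₁ cos φ₂ cos Δλ, the central angle is δ ≈ 1.889 rad (108.3°).
Interpolate at f = 5/8 with slerp weights a = sin((1−f)δ)/sin δ ≈ 0.685, b = sin(fδ)/sin δ ≈ 0.974.
p = a·p₁ + b·p₂ ≈ (-0.114, -0.313, -0.943); φ = arcsin(p_z) ≈ -70.54°, λ = atan2(p_y, p_x) ≈ -110.10°.

≈ (70.5°S, 110.1°W)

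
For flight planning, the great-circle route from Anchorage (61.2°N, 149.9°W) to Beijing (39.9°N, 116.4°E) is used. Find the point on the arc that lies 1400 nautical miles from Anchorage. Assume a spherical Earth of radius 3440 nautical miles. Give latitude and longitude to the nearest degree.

Write both endpoints as unit vectors p₁, p₂ with components (cos φ cos λ, cos φ sin λ, sin φ).
The central angle between the endpoints is δ = arccos(p₁·p₂) ≈ 1.002 rad (57.4°). The total great-circle distance is δ·R ≈ 1.002 × 3440 ≈ 3448 nmi, so the target fraction is f = 1400/3448 ≈ 0.406.
Interpolate at f ≈ 0.406 with slerp weights a = sin((1−f)δ)/sin δ ≈ 0.666, b = sin(fδ)/sin δ ≈ 0.470.
p = a·p₁ + b·p₂ ≈ (-0.438, 0.162, 0.884); φ = arcsin(p_z) ≈ 62.19°, λ = atan2(p_y, p_x) ≈ 159.69°.

≈ (62°N, 160°E)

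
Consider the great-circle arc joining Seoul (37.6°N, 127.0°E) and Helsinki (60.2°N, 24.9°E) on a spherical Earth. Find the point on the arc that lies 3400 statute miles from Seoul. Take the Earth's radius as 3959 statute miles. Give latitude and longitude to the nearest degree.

Convert each endpoint to a unit vector on the sphere (x = cos φ cos λ, y = cos φ sin λ, z = sin φ).
The central angle between the endpoints is δ = arccos(p₁·p₂) ≈ 1.107 rad (63.5°). The total great-circle distance is δ·R ≈ 1.107 × 3959 ≈ 4384 mi, so the target fraction is f = 3400/4384 ≈ 0.775.
Interpolate at f ≈ 0.775 with slerp weights a = sin((1−f)δ)/sin δ ≈ 0.275, b = sin(fδ)/sin δ ≈ 0.846.
p = a·p₁ + b·p₂ ≈ (0.250, 0.351, 0.902); φ = arcsin(p_z) ≈ 64.45°, λ = atan2(p_y, p_x) ≈ 54.52°.

≈ 64°N, 55°E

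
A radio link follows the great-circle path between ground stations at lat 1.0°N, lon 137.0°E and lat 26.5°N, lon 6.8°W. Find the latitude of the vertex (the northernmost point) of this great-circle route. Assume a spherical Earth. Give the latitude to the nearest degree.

The great circle lies in the plane with unit normal n̂ = (p₁ × p₂)/|p₁ × p₂|.
Here n̂_z ≈ -0.755; the vertex latitude is φ_max = arccos|n̂_z| ≈ 41.0°.
Check via Clairaut: cos φ_max = |cos φ₁| · sin C = cos(1.0°)·sin(49.0°) ≈ 0.755, again giving ≈ 41.0°.

≈ 41°N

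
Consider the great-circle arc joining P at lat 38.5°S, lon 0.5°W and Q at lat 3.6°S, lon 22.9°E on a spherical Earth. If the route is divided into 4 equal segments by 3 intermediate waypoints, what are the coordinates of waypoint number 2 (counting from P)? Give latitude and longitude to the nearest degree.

From cos δ = sin φ₁ sin φ₂ + cos φ₁ cos φ₂ cos Δλ, the central angle is δ ≈ 0.714 rad (40.9°).
Interpolate at f = 2/4 with slerp weights a = sin((1−f)δ)/sin δ ≈ 0.534, b = sin(fδ)/sin δ ≈ 0.534.
p = a·p₁ + b·p₂ ≈ (0.908, 0.204, -0.366); φ = arcsin(p_z) ≈ -21.45°, λ = atan2(p_y, p_x) ≈ 12.64°.

≈ lat 21°S, lon 13°E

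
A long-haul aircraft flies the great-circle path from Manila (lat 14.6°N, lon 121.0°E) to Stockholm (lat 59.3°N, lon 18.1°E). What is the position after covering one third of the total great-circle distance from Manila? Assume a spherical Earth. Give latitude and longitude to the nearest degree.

The haversine formula gives a central angle δ ≈ 1.464 rad (83.9°) between the endpoints.
Interpolate at f = 1/3 with slerp weights a = sin((1−f)δ)/sin δ ≈ 0.833, b = sin(fδ)/sin δ ≈ 0.472.
p = a·p₁ + b·p₂ ≈ (-0.186, 0.766, 0.615); φ = arcsin(p_z) ≈ 37.99°, λ = atan2(p_y, p_x) ≈ 103.68°.

≈ lat 38°N, lon 104°E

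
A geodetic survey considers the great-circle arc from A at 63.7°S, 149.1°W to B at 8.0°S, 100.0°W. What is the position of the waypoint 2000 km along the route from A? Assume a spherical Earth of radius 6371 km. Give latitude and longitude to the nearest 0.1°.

≈ 50.8°S, 125.5°W

Convert each endpoint to a unit vector on the sphere (x = cos φ cos λ, y = cos φ sin λ, z = sin φ).
The central angle between the endpoints is δ = arccos(p₁·p₂) ≈ 1.146 rad (65.7°). The total great-circle distance is δ·R ≈ 1.146 × 6371 ≈ 7302 km, so the target fraction is f = 2000/7302 ≈ 0.274.
Interpolate at f ≈ 0.274 with slerp weights a = sin((1−f)δ)/sin δ ≈ 0.811, b = sin(fδ)/sin δ ≈ 0.339.
p = a·p₁ + b·p₂ ≈ (-0.367, -0.515, -0.775); φ = arcsin(p_z) ≈ -50.77°, λ = atan2(p_y, p_x) ≈ -125.45°.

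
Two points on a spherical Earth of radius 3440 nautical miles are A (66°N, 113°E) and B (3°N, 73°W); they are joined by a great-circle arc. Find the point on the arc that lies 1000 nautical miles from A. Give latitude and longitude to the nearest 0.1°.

From cos δ = sin φ₁ sin φ₂ + cos φ₁ cos φ₂ cos Δλ, the central angle is δ ≈ 1.935 rad (110.9°). The total great-circle distance is δ·R ≈ 1.935 × 3440 ≈ 6656 nmi, so the target fraction is f = 1000/6656 ≈ 0.150.
Interpolate at f ≈ 0.150 with slerp weights a = sin((1−f)δ)/sin δ ≈ 1.067, b = sin(fδ)/sin δ ≈ 0.307.
p = a·p₁ + b·p₂ ≈ (-0.080, 0.107, 0.991); φ = arcsin(p_z) ≈ 82.34°, λ = atan2(p_y, p_x) ≈ 126.89°.

≈ (82.3°N, 126.9°E)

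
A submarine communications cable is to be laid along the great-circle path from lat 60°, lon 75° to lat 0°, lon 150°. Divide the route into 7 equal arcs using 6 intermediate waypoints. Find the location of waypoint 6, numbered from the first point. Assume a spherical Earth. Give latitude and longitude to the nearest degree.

≈ lat 10°, lon 144°

The haversine formula gives a central angle δ ≈ 1.441 rad (82.6°) between the endpoints.
Interpolate at f = 6/7 with slerp weights a = sin((1−f)δ)/sin δ ≈ 0.206, b = sin(fδ)/sin δ ≈ 0.952.
p = a·p₁ + b·p₂ ≈ (-0.798, 0.576, 0.179); φ = arcsin(p_z) ≈ 10.28°, λ = atan2(p_y, p_x) ≈ 144.19°.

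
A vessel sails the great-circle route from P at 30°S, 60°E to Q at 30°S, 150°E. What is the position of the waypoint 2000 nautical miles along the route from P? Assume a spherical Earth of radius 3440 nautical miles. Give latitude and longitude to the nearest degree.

Convert each endpoint to a unit vector on the sphere (x = cos φ cos λ, y = cos φ sin λ, z = sin φ).
The central angle between the endpoints is δ = arccos(p₁·p₂) ≈ 1.318 rad (75.5°). The total great-circle distance is δ·R ≈ 1.318 × 3440 ≈ 4534 nmi, so the target fraction is f = 2000/4534 ≈ 0.441.
Interpolate at f ≈ 0.441 with slerp weights a = sin((1−f)δ)/sin δ ≈ 0.694, b = sin(fδ)/sin δ ≈ 0.567.
p = a·p₁ + b·p₂ ≈ (-0.125, 0.766, -0.631); φ = arcsin(p_z) ≈ -39.09°, λ = atan2(p_y, p_x) ≈ 99.26°.

≈ 39°S, 99°E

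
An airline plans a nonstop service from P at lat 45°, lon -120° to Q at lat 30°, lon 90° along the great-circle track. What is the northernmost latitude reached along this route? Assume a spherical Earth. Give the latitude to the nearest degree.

≈ 72°

The great circle lies in the plane with unit normal n̂ = (p₁ × p₂)/|p₁ × p₂|.
Here n̂_z ≈ -0.311; the vertex latitude is φ_max = arccos|n̂_z| ≈ 71.9°.
Check via Clairaut: cos φ_max = |cos φ₁| · sin C = cos(45.0°)·sin(26.1°) ≈ 0.311, again giving ≈ 71.9°.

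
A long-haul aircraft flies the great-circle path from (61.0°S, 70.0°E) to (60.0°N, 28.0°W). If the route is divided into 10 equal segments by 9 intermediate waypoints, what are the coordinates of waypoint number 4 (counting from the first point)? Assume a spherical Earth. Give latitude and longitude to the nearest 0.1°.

Write both endpoints as unit vectors p₁, p₂ with components (cos φ cos λ, cos φ sin λ, sin φ).
The central angle between the endpoints is δ = arccos(p₁·p₂) ≈ 2.484 rad (142.3°).
Interpolate at f = 4/10 with slerp weights a = sin((1−f)δ)/sin δ ≈ 1.630, b = sin(fδ)/sin δ ≈ 1.370.
p = a·p₁ + b·p₂ ≈ (0.875, 0.421, -0.239); φ = arcsin(p_z) ≈ -13.82°, λ = atan2(p_y, p_x) ≈ 25.69°.

≈ (13.8°S, 25.7°E)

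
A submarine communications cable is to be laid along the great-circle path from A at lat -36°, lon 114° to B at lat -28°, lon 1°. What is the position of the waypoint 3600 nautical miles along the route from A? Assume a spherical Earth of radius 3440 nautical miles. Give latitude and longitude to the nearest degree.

≈ lat -45°, lon 33°

The haversine formula gives a central angle δ ≈ 1.574 rad (90.2°) between the endpoints. The total great-circle distance is δ·R ≈ 1.574 × 3440 ≈ 5414 nmi, so the target fraction is f = 3600/5414 ≈ 0.665.
Interpolate at f ≈ 0.665 with slerp weights a = sin((1−f)δ)/sin δ ≈ 0.503, b = sin(fδ)/sin δ ≈ 0.866.
p = a·p₁ + b·p₂ ≈ (0.599, 0.385, -0.702); φ = arcsin(p_z) ≈ -44.61°, λ = atan2(p_y, p_x) ≈ 32.77°.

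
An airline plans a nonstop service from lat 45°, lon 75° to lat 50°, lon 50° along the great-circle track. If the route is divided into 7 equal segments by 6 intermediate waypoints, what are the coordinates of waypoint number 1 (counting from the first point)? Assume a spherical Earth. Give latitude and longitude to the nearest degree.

≈ lat 46°, lon 72°

Convert each endpoint to a unit vector on the sphere (x = cos φ cos λ, y = cos φ sin λ, z = sin φ).
The central angle between the endpoints is δ = arccos(p₁·p₂) ≈ 0.306 rad (17.5°).
Interpolate at f = 1/7 with slerp weights a = sin((1−f)δ)/sin δ ≈ 0.861, b = sin(fδ)/sin δ ≈ 0.145.
p = a·p₁ + b·p₂ ≈ (0.217, 0.659, 0.720); φ = arcsin(p_z) ≈ 46.03°, λ = atan2(p_y, p_x) ≈ 71.75°.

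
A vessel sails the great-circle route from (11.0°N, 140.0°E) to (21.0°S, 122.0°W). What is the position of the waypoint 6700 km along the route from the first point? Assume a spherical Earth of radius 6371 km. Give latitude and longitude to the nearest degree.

≈ (11°S, 164°W)

Write both endpoints as unit vectors p₁, p₂ with components (cos φ cos λ, cos φ sin λ, sin φ).
The central angle between the endpoints is δ = arccos(p₁·p₂) ≈ 1.768 rad (101.3°). The total great-circle distance is δ·R ≈ 1.768 × 6371 ≈ 11264 km, so the target fraction is f = 6700/11264 ≈ 0.595.
Interpolate at f ≈ 0.595 with slerp weights a = sin((1−f)δ)/sin δ ≈ 0.670, b = sin(fδ)/sin δ ≈ 0.885.
p = a·p₁ + b·p₂ ≈ (-0.942, -0.278, -0.190); φ = arcsin(p_z) ≈ -10.93°, λ = atan2(p_y, p_x) ≈ -163.52°.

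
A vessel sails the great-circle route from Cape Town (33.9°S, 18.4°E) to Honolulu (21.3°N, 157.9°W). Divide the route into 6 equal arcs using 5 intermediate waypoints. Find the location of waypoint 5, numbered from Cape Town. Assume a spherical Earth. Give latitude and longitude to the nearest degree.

≈ 6°S, 151°W

Convert each endpoint to a unit vector on the sphere (x = cos φ cos λ, y = cos φ sin λ, z = sin φ).
The central angle between the endpoints is δ = arccos(p₁·p₂) ≈ 2.914 rad (167.0°).
Interpolate at f = 5/6 with slerp weights a = sin((1−f)δ)/sin δ ≈ 2.073, b = sin(fδ)/sin δ ≈ 2.904.
p = a·p₁ + b·p₂ ≈ (-0.874, -0.475, -0.101); φ = arcsin(p_z) ≈ -5.81°, λ = atan2(p_y, p_x) ≈ -151.49°.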